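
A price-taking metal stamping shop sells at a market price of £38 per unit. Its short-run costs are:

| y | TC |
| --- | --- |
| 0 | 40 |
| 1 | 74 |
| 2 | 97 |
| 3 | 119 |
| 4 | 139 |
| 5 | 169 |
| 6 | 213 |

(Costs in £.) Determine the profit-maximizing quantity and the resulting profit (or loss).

y = 5; profit = £21

Profit at each row (π = 38y − TC): y=0: -40; y=1: -36; y=2: -21; y=3: -5; y=4: 13; y=5: 21; y=6: 15.
Profit is maximized at y = 5. AVC there is 129/5 = £25.80 ≤ P, so producing beats shutting down (which would give -£40).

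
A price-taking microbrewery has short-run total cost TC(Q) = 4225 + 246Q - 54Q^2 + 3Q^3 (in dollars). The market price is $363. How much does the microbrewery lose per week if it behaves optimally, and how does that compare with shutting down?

Profit = -$169 at Q = 13

AVC = 246 - 54Q + 3Q^2; min AVC = $3 at Q = 9. Since P = $363 ≥ min AVC, the firm produces.
MC = 246 - 108Q + 9Q^2. Setting P = MC and taking the root on the rising branch gives Q* = 13.
TR = 363·13 = 4719. TC = 4225 + 663 = 4888. Profit = 4719 − 4888 = -$169.
By producing, the firm covers all variable cost plus $4056 of fixed cost; shutting down would lose the full $4225.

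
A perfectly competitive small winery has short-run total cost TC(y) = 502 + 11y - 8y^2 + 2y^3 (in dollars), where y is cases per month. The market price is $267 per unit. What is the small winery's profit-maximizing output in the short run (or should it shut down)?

Strip out fixed cost: VC = 11y - 8y^2 + 2y^3. Then AVC = 11 - 8y + 2y^2 and MC = 11 - 16y + 6y^2.
The AVC parabola has its vertex at y = 8/4 = 2, where AVC = 11 - 8·2 + 2·2^2 = $3.
Because $267 ≥ $3, revenue can cover variable cost; the firm operates.
Set P = MC: 267 = 11 - 16y + 6y^2 → -256 - 16y + 6y^2 = 0. The roots are y = -16/3 and y = 8; the profit-maximizing output is on the rising part of MC, so y* = 8.
Check: AVC at y = 8 is $75 ≤ P, so revenue covers variable cost.
Profit = P·y − TC = 267·8 − 1102 = $1034.

Produce at y = 8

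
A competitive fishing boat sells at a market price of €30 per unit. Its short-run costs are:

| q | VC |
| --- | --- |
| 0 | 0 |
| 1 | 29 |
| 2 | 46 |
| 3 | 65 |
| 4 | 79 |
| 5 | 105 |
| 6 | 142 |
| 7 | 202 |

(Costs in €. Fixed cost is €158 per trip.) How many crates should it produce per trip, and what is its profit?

q = 5; profit = -€113

Compute π = P·q − TC at each output: q=0: -158; q=1: -157; q=2: -144; q=3: -133; q=4: -117; q=5: -113; q=6: -120; q=7: -150.
Profit is maximized at q = 5. AVC there is 105/5 = €21 ≤ P, so producing beats shutting down (which would give -€158).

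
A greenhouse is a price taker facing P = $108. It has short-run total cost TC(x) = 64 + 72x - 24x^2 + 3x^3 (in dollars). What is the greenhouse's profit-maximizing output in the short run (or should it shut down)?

Variable cost is VC = 72x - 24x^2 + 3x^3, so AVC = VC/x = 72 - 24x + 3x^2 and MC = dTC/dx = 72 - 48x + 9x^2.
The AVC parabola has its vertex at x = 24/6 = 4, where AVC = 72 - 24·4 + 3·4^2 = $24.
P = $108 exceeds min AVC = $24, so the firm stays open.
Solving P = MC: -36 - 48x + 9x^2 = 0 ⇒ x = -2/3 or 6. On the upward-sloping branch, x* = 6.
Check: AVC at x = 6 is $36 ≤ P, so revenue covers variable cost.
Profit = P·x − TC = 108·6 − 280 = $368.

Produce at x = 6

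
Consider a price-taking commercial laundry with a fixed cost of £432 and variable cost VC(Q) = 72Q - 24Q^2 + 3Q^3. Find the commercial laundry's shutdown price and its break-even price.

Shutdown price = min AVC. AVC = 72 - 24Q + 3Q^2, with vertex at Q = 4 and minimum £24.
ATC = 432/Q + 72 - 24Q + 3Q^2. Setting dATC/dQ = −432/Q^2 − 24 + 6Q = 0 gives Q = 6 (since 6·6^3 − 24·6^2 = 432).
min ATC = 432/6 + 72 − 24·6 + 3·6^2 = £108. That is the break-even price.
Between these two prices the firm operates at a loss; above £108 it earns a profit.

Shutdown price = £24; break-even price = £108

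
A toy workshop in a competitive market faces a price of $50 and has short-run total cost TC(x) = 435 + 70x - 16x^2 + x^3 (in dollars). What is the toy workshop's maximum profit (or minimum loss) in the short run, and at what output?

AVC = 70 - 16x + x^2 has its minimum $6 at x = 8; price $50 clears that bar, so the firm operates.
With MC = 70 - 32x + 3x^2, P = MC on the upward-sloping part at x* = 10.
TR = 50·10 = 500. TC = 435 + 100 = 535. Profit = 500 − 535 = -$35.
By producing, the firm covers all variable cost plus $400 of fixed cost; shutting down would lose the full $435.

Profit = -$35 at x = 10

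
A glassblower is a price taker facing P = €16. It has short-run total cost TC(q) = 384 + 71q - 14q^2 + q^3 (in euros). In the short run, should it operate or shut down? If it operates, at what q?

Shut down

Strip out fixed cost: VC = 71q - 14q^2 + q^3. Then AVC = 71 - 14q + q^2 and MC = 71 - 28q + 3q^2.
The AVC parabola has its vertex at q = 14/2 = 7, where AVC = 71 - 14·7 + 7^2 = €22.
P = €16 lies below min AVC = €22; no output level covers variable cost.
Shutting down limits the loss to fixed cost, €384.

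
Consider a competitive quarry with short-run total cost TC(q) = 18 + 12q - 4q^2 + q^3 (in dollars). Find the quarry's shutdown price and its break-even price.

Shutdown price = min AVC. AVC = 12 - 4q + q^2, with vertex at q = 2 and minimum $8.
ATC = 18/q + 12 - 4q + q^2. Setting dATC/dq = −18/q^2 − 4 + 2q = 0 gives q = 3 (since 2·3^3 − 4·3^2 = 18).
min ATC = 18/3 + 12 − 4·3 + 3^2 = $15. That is the break-even price.
Between these two prices the firm operates at a loss; above $15 it earns a profit.

Shutdown price = $8; break-even price = $15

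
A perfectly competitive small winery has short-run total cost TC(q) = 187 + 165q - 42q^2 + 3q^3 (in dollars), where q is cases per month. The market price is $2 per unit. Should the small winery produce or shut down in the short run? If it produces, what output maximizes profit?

From TC, MC = TC'(q) = 165 - 84q + 9q^2 and AVC = VC/q = 165 - 42q + 3q^2.
AVC hits its minimum where MC = AVC, at q = 7, giving min AVC = 165 - 42·7 + 3·7^2 = $18.
Since P = $2 < min AVC = $18, price fails to cover variable cost at any output.
Best response: produce nothing and absorb the $187 fixed cost.

Shut down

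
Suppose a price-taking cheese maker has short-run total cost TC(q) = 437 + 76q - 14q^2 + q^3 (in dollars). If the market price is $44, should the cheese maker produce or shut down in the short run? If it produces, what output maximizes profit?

Produce at q = 8

Strip out fixed cost: VC = 76q - 14q^2 + q^3. Then AVC = 76 - 14q + q^2 and MC = 76 - 28q + 3q^2.
The AVC parabola has its vertex at q = 14/2 = 7, where AVC = 76 - 14·7 + 7^2 = $27.
Because $44 ≥ $27, revenue can cover variable cost; the firm operates.
Set P = MC: 44 = 76 - 28q + 3q^2 → 32 - 28q + 3q^2 = 0. The roots are q = 4/3 and q = 8; the profit-maximizing output is on the rising part of MC, so q* = 8.
Check: AVC at q = 8 is $28 ≤ P, so revenue covers variable cost.
Profit = P·q − TC = 44·8 − 661 = -$309, a loss, but smaller than the $437 fixed cost the firm would lose by shutting down.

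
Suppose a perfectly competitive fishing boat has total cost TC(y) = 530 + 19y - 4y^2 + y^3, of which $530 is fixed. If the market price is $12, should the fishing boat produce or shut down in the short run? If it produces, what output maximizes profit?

Shut down

Strip out fixed cost: VC = 19y - 4y^2 + y^3. Then AVC = 19 - 4y + y^2 and MC = 19 - 8y + 3y^2.
The AVC parabola has its vertex at y = 4/2 = 2, where AVC = 19 - 4·2 + 2^2 = $15.
Since P = $12 < min AVC = $15, price fails to cover variable cost at any output.
The firm minimizes its loss by shutting down and losing only its fixed cost of $530.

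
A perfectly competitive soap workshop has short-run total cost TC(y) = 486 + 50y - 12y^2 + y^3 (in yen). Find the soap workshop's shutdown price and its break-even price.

Shutdown price = ¥14; break-even price = ¥77

AVC = 50 - 12y + y^2; minimized at y = 6, giving min AVC = ¥14. That is the shutdown price.
ATC = 486/y + 50 - 12y + y^2. Setting dATC/dy = −486/y^2 − 12 + 2y = 0 gives y = 9 (since 2·9^3 − 12·9^2 = 486).
min ATC = 486/9 + 50 − 12·9 + 9^2 = ¥77. That is the break-even price.
Between these two prices the firm operates at a loss; above ¥77 it earns a profit.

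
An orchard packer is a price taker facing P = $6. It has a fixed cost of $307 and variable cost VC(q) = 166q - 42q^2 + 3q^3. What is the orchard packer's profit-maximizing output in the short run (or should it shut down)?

Shut down

Strip out fixed cost: VC = 166q - 42q^2 + 3q^3. Then AVC = 166 - 42q + 3q^2 and MC = 166 - 84q + 9q^2.
AVC hits its minimum where MC = AVC, at q = 7, giving min AVC = 166 - 42·7 + 3·7^2 = $19.
P = $6 lies below min AVC = $19; no output level covers variable cost.
Shutting down limits the loss to fixed cost, $307.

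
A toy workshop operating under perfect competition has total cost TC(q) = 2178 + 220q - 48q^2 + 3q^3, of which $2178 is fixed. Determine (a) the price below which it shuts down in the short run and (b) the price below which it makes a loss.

AVC = 220 - 48q + 3q^2; minimized at q = 8, giving min AVC = $28. That is the shutdown price.
ATC = 2178/q + 220 - 48q + 3q^2. Setting dATC/dq = −2178/q^2 − 48 + 6q = 0 gives q = 11 (since 6·11^3 − 48·11^2 = 2178).
min ATC = 2178/11 + 220 − 48·11 + 3·11^2 = $253. That is the break-even price.
For $28 ≤ P < $253 the firm produces at a loss; below $28 it shuts down.

Shutdown price = $28; break-even price = $253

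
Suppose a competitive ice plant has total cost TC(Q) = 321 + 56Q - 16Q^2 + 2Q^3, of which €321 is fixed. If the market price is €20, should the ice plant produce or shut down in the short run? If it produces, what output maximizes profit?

Shut down

From TC, MC = TC'(Q) = 56 - 32Q + 6Q^2 and AVC = VC/Q = 56 - 16Q + 2Q^2.
AVC hits its minimum where MC = AVC, at Q = 4, giving min AVC = 56 - 16·4 + 2·4^2 = €24.
P = €20 lies below min AVC = €24; no output level covers variable cost.
Shutting down limits the loss to fixed cost, €321.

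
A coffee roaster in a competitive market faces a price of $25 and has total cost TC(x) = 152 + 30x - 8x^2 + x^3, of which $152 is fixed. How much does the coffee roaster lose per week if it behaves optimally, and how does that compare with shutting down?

AVC = 30 - 8x + x^2 has its minimum $14 at x = 4; price $25 clears that bar, so the firm operates.
MC = 30 - 16x + 3x^2. Setting P = MC and taking the root on the rising branch gives x* = 5.
TR = 25·5 = 125. TC = 152 + 75 = 227. Profit = 125 − 227 = -$102.
That loss of $102 beats the $152 the firm would lose by shutting down; producing recovers $50 of fixed cost.

Profit = -$102 at x = 5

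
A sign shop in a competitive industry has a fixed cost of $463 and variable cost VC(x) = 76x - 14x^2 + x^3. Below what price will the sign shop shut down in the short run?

The shutdown price is the minimum of AVC. VC = 76x - 14x^2 + x^3, so AVC = 76 - 14x + x^2.
dAVC/dx = -14 + 2x = 0 gives x = 7. min AVC = 76 - 14·7 + 7^2 = 27.
The firm shuts down for any P below $27.

$27 per unit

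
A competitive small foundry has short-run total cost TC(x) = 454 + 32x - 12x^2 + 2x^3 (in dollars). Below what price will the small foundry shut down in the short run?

$14 per unit

The firm shuts down when price falls below the minimum of average variable cost. AVC = VC/x = 32 - 12x + 2x^2.
At the minimum of AVC, MC = AVC. MC = 32 - 24x + 6x^2; setting MC = AVC gives 4x^2 - 12x = 0, so x = 3. min AVC = 14.
So the shutdown price is $14.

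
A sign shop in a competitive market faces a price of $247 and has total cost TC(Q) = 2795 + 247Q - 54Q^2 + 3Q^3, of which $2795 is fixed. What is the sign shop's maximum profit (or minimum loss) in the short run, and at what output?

AVC = 247 - 54Q + 3Q^2 has its minimum $4 at Q = 9; price $247 clears that bar, so the firm operates.
With MC = 247 - 108Q + 9Q^2, P = MC on the upward-sloping part at Q* = 12.
TR = 247·12 = 2964. TC = 2795 + 372 = 3167. Profit = 2964 − 3167 = -$203.
Shutting down would mean losing the fixed cost of $2795, so operating at a loss of $203 is better by $2592.

Profit = -$203 at Q = 12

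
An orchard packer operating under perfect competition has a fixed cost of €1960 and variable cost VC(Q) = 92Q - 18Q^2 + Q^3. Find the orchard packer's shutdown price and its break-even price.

Shutdown price = €11; break-even price = €176

AVC = 92 - 18Q + Q^2; minimized at Q = 9, giving min AVC = €11. That is the shutdown price.
ATC = 1960/Q + 92 - 18Q + Q^2. Setting dATC/dQ = −1960/Q^2 − 18 + 2Q = 0 gives Q = 14 (since 2·14^3 − 18·14^2 = 1960).
min ATC = 1960/14 + 92 − 18·14 + 14^2 = €176. That is the break-even price.
Between these two prices the firm operates at a loss; above €176 it earns a profit.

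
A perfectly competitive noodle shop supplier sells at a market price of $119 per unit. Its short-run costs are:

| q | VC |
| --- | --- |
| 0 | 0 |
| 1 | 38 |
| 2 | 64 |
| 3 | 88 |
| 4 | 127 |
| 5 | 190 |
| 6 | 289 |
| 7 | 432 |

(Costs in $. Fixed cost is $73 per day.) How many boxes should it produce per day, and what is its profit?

Compute π = P·q − TC at each output: q=0: -73; q=1: 8; q=2: 101; q=3: 196; q=4: 276; q=5: 332; q=6: 352; q=7: 328.
Profit is maximized at q = 6. AVC there is 289/6 = $48.17 ≤ P, so producing beats shutting down (which would give -$73).

q = 6; profit = $352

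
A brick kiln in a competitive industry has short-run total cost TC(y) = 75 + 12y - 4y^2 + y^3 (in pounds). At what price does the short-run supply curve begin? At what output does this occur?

The shutdown price is the minimum of AVC. VC = 12y - 4y^2 + y^3, so AVC = 12 - 4y + y^2.
At the minimum of AVC, MC = AVC. MC = 12 - 8y + 3y^2; setting MC = AVC gives 2y^2 - 4y = 0, so y = 2. min AVC = 8.
The firm shuts down for any P below £8.

£8 per unit, at y = 2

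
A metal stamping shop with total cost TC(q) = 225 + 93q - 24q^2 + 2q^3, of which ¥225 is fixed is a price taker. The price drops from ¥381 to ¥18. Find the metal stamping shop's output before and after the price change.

MC = 93 - 48q + 6q^2; the shutdown threshold is min AVC = ¥21 (at q = 6).
At P = ¥381 ≥ min AVC, set P = MC on the rising branch: q = 12.
At P = ¥18 < min AVC = ¥21, price no longer covers variable cost at any output, so the firm shuts down: q = 0.

Output falls from 12 to 0 (the firm shuts down)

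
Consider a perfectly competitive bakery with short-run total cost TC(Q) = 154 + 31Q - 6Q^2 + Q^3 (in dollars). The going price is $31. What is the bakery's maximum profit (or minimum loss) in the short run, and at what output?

AVC = 31 - 6Q + Q^2; min AVC = $22 at Q = 3. Since P = $31 ≥ min AVC, the firm produces.
MC = 31 - 12Q + 3Q^2. Setting P = MC and taking the root on the rising branch gives Q* = 4.
TR = 31·4 = 124. TC = 154 + 92 = 246. Profit = 124 − 246 = -$122.
By producing, the firm covers all variable cost plus $32 of fixed cost; shutting down would lose the full $154.

Profit = -$122 at Q = 4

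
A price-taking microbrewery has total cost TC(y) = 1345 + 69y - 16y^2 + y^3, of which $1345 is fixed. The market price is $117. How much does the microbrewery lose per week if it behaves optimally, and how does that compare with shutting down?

Profit = -$193 at y = 12

AVC = 69 - 16y + y^2; min AVC = $5 at y = 8. Since P = $117 ≥ min AVC, the firm produces.
MC = 69 - 32y + 3y^2. Setting P = MC and taking the root on the rising branch gives y* = 12.
TR = 117·12 = 1404. TC = 1345 + 252 = 1597. Profit = 1404 − 1597 = -$193.
By producing, the firm covers all variable cost plus $1152 of fixed cost; shutting down would lose the full $1345.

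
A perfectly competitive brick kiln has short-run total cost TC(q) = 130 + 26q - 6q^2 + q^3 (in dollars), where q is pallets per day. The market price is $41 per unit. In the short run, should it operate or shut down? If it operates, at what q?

Variable cost is VC = 26q - 6q^2 + q^3, so AVC = VC/q = 26 - 6q + q^2 and MC = dTC/dq = 26 - 12q + 3q^2.
The AVC parabola has its vertex at q = 6/2 = 3, where AVC = 26 - 6·3 + 3^2 = $17.
Since P = $41 ≥ min AVC = $17, price covers variable cost and the firm should produce.
P = MC gives -15 - 12q + 3q^2 = 0, with roots -1 and 5. Take the larger (rising MC): q* = 5.
Check: AVC at q = 5 is $21 ≤ P, so revenue covers variable cost.
Profit = P·q − TC = 41·5 − 235 = -$30, a loss, but smaller than the $130 fixed cost the firm would lose by shutting down.

Produce at q = 5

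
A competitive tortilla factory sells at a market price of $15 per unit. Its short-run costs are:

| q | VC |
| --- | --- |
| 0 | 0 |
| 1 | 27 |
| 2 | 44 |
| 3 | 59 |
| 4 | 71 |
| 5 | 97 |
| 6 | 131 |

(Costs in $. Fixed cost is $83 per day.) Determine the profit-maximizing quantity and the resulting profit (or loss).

Compute π = P·q − TC at each output: q=0: -83; q=1: -95; q=2: -97; q=3: -97; q=4: -94; q=5: -105; q=6: -124.
Profit is highest at q = 0. Equivalently, the lowest AVC in the table is 71/4 ≈ $17.75 at q = 4, and P = $15 falls below it — price never covers variable cost, so the firm shuts down and loses only its fixed cost.

q = 0 (shut down); profit = -$83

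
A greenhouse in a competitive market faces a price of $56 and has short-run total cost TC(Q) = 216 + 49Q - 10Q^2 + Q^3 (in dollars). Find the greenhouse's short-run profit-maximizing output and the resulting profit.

Profit = -$20 at Q = 7

AVC = 49 - 10Q + Q^2; min AVC = $24 at Q = 5. Since P = $56 ≥ min AVC, the firm produces.
MC = 49 - 20Q + 3Q^2. Setting P = MC and taking the root on the rising branch gives Q* = 7.
TR = 56·7 = 392. TC = 216 + 196 = 412. Profit = 392 − 412 = -$20.
That loss of $20 beats the $216 the firm would lose by shutting down; producing recovers $196 of fixed cost.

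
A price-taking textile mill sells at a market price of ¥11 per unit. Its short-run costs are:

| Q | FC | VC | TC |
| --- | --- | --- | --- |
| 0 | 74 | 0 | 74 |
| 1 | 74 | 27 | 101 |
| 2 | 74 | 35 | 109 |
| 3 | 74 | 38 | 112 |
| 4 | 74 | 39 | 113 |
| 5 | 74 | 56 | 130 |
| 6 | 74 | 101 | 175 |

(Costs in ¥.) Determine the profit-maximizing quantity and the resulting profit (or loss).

Compute π = P·Q − TC at each output: Q=0: -74; Q=1: -90; Q=2: -87; Q=3: -79; Q=4: -69; Q=5: -75; Q=6: -109.
Profit is maximized at Q = 4. AVC there is 39/4 = ¥9.75 ≤ P, so producing beats shutting down (which would give -¥74).

Q = 4; profit = -¥69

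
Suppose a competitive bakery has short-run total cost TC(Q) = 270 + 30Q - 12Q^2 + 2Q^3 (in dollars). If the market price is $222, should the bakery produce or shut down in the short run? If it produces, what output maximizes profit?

Produce at Q = 8

Strip out fixed cost: VC = 30Q - 12Q^2 + 2Q^3. Then AVC = 30 - 12Q + 2Q^2 and MC = 30 - 24Q + 6Q^2.
The AVC parabola has its vertex at Q = 12/4 = 3, where AVC = 30 - 12·3 + 2·3^2 = $12.
Since P = $222 ≥ min AVC = $12, price covers variable cost and the firm should produce.
P = MC gives -192 - 24Q + 6Q^2 = 0, with roots -4 and 8. Take the larger (rising MC): Q* = 8.
Check: AVC at Q = 8 is $62 ≤ P, so revenue covers variable cost.
Profit = P·Q − TC = 222·8 − 766 = $1010.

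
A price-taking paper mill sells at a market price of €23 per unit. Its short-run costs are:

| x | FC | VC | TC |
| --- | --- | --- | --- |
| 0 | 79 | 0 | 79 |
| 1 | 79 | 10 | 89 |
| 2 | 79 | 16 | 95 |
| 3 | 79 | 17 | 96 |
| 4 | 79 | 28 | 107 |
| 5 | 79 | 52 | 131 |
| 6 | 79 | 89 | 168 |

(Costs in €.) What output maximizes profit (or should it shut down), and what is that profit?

Profit at each row (π = 23x − TC): x=0: -79; x=1: -66; x=2: -49; x=3: -27; x=4: -15; x=5: -16; x=6: -30.
Profit is maximized at x = 4. AVC there is 28/4 = €7 ≤ P, so producing beats shutting down (which would give -€79).

x = 4; profit = -€15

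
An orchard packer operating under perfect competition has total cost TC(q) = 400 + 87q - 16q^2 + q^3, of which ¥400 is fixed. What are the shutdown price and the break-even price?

Shutdown price = ¥23; break-even price = ¥67

Shutdown price = min AVC. AVC = 87 - 16q + q^2, with vertex at q = 8 and minimum ¥23.
ATC = 400/q + 87 - 16q + q^2. Setting dATC/dq = −400/q^2 − 16 + 2q = 0 gives q = 10 (since 2·10^3 − 16·10^2 = 400).
min ATC = 400/10 + 87 − 16·10 + 10^2 = ¥67. That is the break-even price.
Between these two prices the firm operates at a loss; above ¥67 it earns a profit.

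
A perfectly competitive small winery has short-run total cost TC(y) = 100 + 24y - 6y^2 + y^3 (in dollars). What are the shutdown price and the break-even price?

Shutdown price = $15; break-even price = $39

AVC = 24 - 6y + y^2; minimized at y = 3, giving min AVC = $15. That is the shutdown price.
ATC = 100/y + 24 - 6y + y^2. Setting dATC/dy = −100/y^2 − 6 + 2y = 0 gives y = 5 (since 2·5^3 − 6·5^2 = 100).
min ATC = 100/5 + 24 − 6·5 + 5^2 = $39. That is the break-even price.
For $15 ≤ P < $39 the firm produces at a loss; below $15 it shuts down.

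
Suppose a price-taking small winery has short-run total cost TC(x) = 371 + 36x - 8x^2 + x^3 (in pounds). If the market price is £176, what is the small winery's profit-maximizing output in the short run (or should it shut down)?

Produce at x = 10

Strip out fixed cost: VC = 36x - 8x^2 + x^3. Then AVC = 36 - 8x + x^2 and MC = 36 - 16x + 3x^2.
The AVC parabola has its vertex at x = 8/2 = 4, where AVC = 36 - 8·4 + 4^2 = £20.
Since P = £176 ≥ min AVC = £20, price covers variable cost and the firm should produce.
Set P = MC: 176 = 36 - 16x + 3x^2 → -140 - 16x + 3x^2 = 0. The roots are x = -14/3 and x = 10; the profit-maximizing output is on the rising part of MC, so x* = 10.
Check: AVC at x = 10 is £56 ≤ P, so revenue covers variable cost.
Profit = P·x − TC = 176·10 − 931 = £829.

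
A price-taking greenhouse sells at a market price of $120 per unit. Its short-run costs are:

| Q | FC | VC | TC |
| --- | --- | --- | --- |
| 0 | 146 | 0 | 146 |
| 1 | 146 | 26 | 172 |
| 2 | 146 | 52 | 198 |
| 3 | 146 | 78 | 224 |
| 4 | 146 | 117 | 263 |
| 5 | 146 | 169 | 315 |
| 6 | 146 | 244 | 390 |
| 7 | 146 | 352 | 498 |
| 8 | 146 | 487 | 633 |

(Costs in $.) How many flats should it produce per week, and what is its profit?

Q = 7; profit = $342

Compute π = P·Q − TC at each output: Q=0: -146; Q=1: -52; Q=2: 42; Q=3: 136; Q=4: 217; Q=5: 285; Q=6: 330; Q=7: 342; Q=8: 327.
Profit is maximized at Q = 7. AVC there is 352/7 = $50.29 ≤ P, so producing beats shutting down (which would give -$146).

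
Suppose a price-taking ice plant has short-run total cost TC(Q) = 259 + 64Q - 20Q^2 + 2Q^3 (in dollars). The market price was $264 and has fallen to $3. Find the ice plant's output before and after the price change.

Output falls from 10 to 0 (the firm shuts down)

AVC = 64 - 20Q + 2Q^2, minimized at Q = 5 where min AVC = $14. MC = 64 - 40Q + 6Q^2.
With P = $264 above the shutdown price, P = MC gives Q = 10.
At P = $3 < min AVC = $14, price no longer covers variable cost at any output, so the firm shuts down: Q = 0.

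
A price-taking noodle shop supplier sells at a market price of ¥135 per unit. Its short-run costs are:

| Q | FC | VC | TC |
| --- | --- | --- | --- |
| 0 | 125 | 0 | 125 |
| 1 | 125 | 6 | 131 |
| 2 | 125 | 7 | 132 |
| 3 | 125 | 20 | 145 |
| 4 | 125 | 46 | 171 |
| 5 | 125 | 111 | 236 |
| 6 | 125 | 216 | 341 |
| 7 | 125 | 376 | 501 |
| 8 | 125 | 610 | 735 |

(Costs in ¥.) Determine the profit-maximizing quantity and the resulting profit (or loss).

Tabulate TR − TC: Q=0: -125; Q=1: 4; Q=2: 138; Q=3: 260; Q=4: 369; Q=5: 439; Q=6: 469; Q=7: 444; Q=8: 345.
Profit is maximized at Q = 6. AVC there is 216/6 = ¥36 ≤ P, so producing beats shutting down (which would give -¥125).

Q = 6; profit = ¥469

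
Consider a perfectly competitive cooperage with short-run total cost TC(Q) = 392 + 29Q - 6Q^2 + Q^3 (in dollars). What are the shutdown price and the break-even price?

AVC = 29 - 6Q + Q^2; minimized at Q = 3, giving min AVC = $20. That is the shutdown price.
ATC = 392/Q + 29 - 6Q + Q^2. Setting dATC/dQ = −392/Q^2 − 6 + 2Q = 0 gives Q = 7 (since 2·7^3 − 6·7^2 = 392).
min ATC = 392/7 + 29 − 6·7 + 7^2 = $92. That is the break-even price.
For $20 ≤ P < $92 the firm produces at a loss; below $20 it shuts down.

Shutdown price = $20; break-even price = $92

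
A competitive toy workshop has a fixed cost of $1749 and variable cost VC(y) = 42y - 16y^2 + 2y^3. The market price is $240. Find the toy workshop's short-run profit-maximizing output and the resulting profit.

Profit = -$129 at y = 9

AVC = 42 - 16y + 2y^2; min AVC = $10 at y = 4. Since P = $240 ≥ min AVC, the firm produces.
With MC = 42 - 32y + 6y^2, P = MC on the upward-sloping part at y* = 9.
TR = 240·9 = 2160. TC = 1749 + 540 = 2289. Profit = 2160 − 2289 = -$129.
That loss of $129 beats the $1749 the firm would lose by shutting down; producing recovers $1620 of fixed cost.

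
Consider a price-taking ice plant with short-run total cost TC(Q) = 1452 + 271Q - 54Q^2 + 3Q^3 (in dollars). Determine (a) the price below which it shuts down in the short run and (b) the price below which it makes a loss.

Shutdown price = $28; break-even price = $172

Shutdown price = min AVC. AVC = 271 - 54Q + 3Q^2, with vertex at Q = 9 and minimum $28.
ATC = 1452/Q + 271 - 54Q + 3Q^2. Setting dATC/dQ = −1452/Q^2 − 54 + 6Q = 0 gives Q = 11 (since 6·11^3 − 54·11^2 = 1452).
min ATC = 1452/11 + 271 − 54·11 + 3·11^2 = $172. That is the break-even price.
Between these two prices the firm operates at a loss; above $172 it earns a profit.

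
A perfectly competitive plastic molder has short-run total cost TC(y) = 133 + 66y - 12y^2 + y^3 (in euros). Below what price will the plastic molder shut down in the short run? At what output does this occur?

€30 per unit, at y = 6

The firm shuts down when price falls below the minimum of average variable cost. AVC = VC/y = 66 - 12y + y^2.
dAVC/dy = -12 + 2y = 0 gives y = 6. min AVC = 66 - 12·6 + 6^2 = 30.
The firm shuts down for any P below €30.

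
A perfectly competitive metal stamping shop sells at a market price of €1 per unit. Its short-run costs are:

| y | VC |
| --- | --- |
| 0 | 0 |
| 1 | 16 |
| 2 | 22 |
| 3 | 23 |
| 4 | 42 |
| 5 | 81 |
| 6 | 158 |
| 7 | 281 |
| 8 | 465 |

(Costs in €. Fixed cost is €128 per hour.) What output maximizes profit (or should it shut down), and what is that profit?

y = 0 (shut down); profit = -€128

Tabulate TR − TC: y=0: -128; y=1: -143; y=2: -148; y=3: -148; y=4: -166; y=5: -204; y=6: -280; y=7: -402; y=8: -585.
Profit is highest at y = 0. Equivalently, the lowest AVC in the table is 23/3 ≈ €7.67 at y = 3, and P = €1 falls below it — price never covers variable cost, so the firm shuts down and loses only its fixed cost.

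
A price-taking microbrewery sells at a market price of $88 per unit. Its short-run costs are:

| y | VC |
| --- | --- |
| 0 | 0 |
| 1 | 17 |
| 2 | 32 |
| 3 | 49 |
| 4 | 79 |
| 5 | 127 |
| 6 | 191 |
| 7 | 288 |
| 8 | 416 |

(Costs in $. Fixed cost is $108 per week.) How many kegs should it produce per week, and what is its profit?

Tabulate TR − TC: y=0: -108; y=1: -37; y=2: 36; y=3: 107; y=4: 165; y=5: 205; y=6: 229; y=7: 220; y=8: 180.
Profit is maximized at y = 6. AVC there is 191/6 = $31.83 ≤ P, so producing beats shutting down (which would give -$108).

y = 6; profit = $229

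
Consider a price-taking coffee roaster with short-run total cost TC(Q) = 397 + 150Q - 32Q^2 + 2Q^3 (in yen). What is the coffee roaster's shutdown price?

The firm shuts down when price falls below the minimum of average variable cost. AVC = VC/Q = 150 - 32Q + 2Q^2.
At the minimum of AVC, MC = AVC. MC = 150 - 64Q + 6Q^2; setting MC = AVC gives 4Q^2 - 32Q = 0, so Q = 8. min AVC = 22.
So the shutdown price is ¥22.

¥22 per unit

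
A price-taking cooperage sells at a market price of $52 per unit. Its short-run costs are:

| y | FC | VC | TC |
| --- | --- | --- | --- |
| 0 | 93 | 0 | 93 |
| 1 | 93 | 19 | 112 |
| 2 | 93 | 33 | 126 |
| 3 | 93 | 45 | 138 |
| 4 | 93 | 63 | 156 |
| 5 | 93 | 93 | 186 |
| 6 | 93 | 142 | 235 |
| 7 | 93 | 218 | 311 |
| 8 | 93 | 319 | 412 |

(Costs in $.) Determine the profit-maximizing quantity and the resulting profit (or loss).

y = 6; profit = $77

Tabulate TR − TC: y=0: -93; y=1: -60; y=2: -22; y=3: 18; y=4: 52; y=5: 74; y=6: 77; y=7: 53; y=8: 4.
Profit is maximized at y = 6. AVC there is 142/6 = $23.67 ≤ P, so producing beats shutting down (which would give -$93).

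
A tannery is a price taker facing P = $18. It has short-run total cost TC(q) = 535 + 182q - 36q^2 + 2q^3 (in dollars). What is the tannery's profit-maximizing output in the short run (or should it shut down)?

Strip out fixed cost: VC = 182q - 36q^2 + 2q^3. Then AVC = 182 - 36q + 2q^2 and MC = 182 - 72q + 6q^2.
AVC is minimized where dAVC/dq = -36 + 4q = 0, at q = 9; min AVC = 182 - 36·9 + 2·9^2 = $20.
With P < min AVC ($18 < $20), every unit sold adds to the loss.
Shutting down limits the loss to fixed cost, $535.

Shut down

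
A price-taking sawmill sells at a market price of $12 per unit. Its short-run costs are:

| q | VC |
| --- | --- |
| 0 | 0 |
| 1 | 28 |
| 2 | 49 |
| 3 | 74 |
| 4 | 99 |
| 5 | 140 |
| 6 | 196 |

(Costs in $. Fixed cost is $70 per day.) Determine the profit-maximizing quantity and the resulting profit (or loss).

q = 0 (shut down); profit = -$70

Profit at each row (π = 12q − TC): q=0: -70; q=1: -86; q=2: -95; q=3: -108; q=4: -121; q=5: -150; q=6: -194.
Profit is highest at q = 0. Equivalently, the lowest AVC in the table is 49/2 ≈ $24.50 at q = 2, and P = $12 falls below it — price never covers variable cost, so the firm shuts down and loses only its fixed cost.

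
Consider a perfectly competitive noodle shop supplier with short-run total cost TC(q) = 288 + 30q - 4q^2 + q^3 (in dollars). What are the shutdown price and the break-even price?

Shutdown price = min AVC. AVC = 30 - 4q + q^2, with vertex at q = 2 and minimum $26.
ATC = 288/q + 30 - 4q + q^2. Setting dATC/dq = −288/q^2 − 4 + 2q = 0 gives q = 6 (since 2·6^3 − 4·6^2 = 288).
min ATC = 288/6 + 30 − 4·6 + 6^2 = $90. That is the break-even price.
Between these two prices the firm operates at a loss; above $90 it earns a profit.

Shutdown price = $26; break-even price = $90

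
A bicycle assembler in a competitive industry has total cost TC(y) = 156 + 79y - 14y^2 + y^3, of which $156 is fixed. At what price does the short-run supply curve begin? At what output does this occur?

The firm shuts down when price falls below the minimum of average variable cost. AVC = VC/y = 79 - 14y + y^2.
dAVC/dy = -14 + 2y = 0 gives y = 7. min AVC = 79 - 14·7 + 7^2 = 30.
For P < $30 the firm produces nothing.

$30 per unit, at y = 7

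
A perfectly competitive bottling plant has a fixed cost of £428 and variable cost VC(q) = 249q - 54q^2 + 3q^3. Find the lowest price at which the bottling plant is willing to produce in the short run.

£6 per unit

The firm shuts down when price falls below the minimum of average variable cost. AVC = VC/q = 249 - 54q + 3q^2.
At the minimum of AVC, MC = AVC. MC = 249 - 108q + 9q^2; setting MC = AVC gives 6q^2 - 54q = 0, so q = 9. min AVC = 6.
So the shutdown price is £6.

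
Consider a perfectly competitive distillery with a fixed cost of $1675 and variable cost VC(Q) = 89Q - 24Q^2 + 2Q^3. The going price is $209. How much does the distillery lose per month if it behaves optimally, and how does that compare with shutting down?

AVC = 89 - 24Q + 2Q^2; min AVC = $17 at Q = 6. Since P = $209 ≥ min AVC, the firm produces.
MC = 89 - 48Q + 6Q^2. Setting P = MC and taking the root on the rising branch gives Q* = 10.
TR = 209·10 = 2090. TC = 1675 + 490 = 2165. Profit = 2090 − 2165 = -$75.
By producing, the firm covers all variable cost plus $1600 of fixed cost; shutting down would lose the full $1675.

Profit = -$75 at Q = 10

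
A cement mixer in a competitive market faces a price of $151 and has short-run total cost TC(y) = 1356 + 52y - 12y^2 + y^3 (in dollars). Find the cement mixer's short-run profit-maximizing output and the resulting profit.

AVC = 52 - 12y + y^2; min AVC = $16 at y = 6. Since P = $151 ≥ min AVC, the firm produces.
With MC = 52 - 24y + 3y^2, P = MC on the upward-sloping part at y* = 11.
TR = 151·11 = 1661. TC = 1356 + 451 = 1807. Profit = 1661 − 1807 = -$146.
Shutting down would mean losing the fixed cost of $1356, so operating at a loss of $146 is better by $1210.

Profit = -$146 at y = 11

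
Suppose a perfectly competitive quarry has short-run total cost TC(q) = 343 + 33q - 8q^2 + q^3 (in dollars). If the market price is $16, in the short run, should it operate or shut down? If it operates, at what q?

Shut down

Strip out fixed cost: VC = 33q - 8q^2 + q^3. Then AVC = 33 - 8q + q^2 and MC = 33 - 16q + 3q^2.
The AVC parabola has its vertex at q = 8/2 = 4, where AVC = 33 - 8·4 + 4^2 = $17.
With P < min AVC ($16 < $17), every unit sold adds to the loss.
Best response: produce nothing and absorb the $343 fixed cost.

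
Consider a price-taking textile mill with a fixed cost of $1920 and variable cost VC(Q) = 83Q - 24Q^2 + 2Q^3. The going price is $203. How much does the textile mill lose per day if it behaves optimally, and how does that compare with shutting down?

Profit = -$320 at Q = 10

AVC = 83 - 24Q + 2Q^2 has its minimum $11 at Q = 6; price $203 clears that bar, so the firm operates.
MC = 83 - 48Q + 6Q^2. Setting P = MC and taking the root on the rising branch gives Q* = 10.
TR = 203·10 = 2030. TC = 1920 + 430 = 2350. Profit = 2030 − 2350 = -$320.
By producing, the firm covers all variable cost plus $1600 of fixed cost; shutting down would lose the full $1920.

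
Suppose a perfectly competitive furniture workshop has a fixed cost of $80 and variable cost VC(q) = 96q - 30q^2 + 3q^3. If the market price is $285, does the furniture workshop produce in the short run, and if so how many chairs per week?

Strip out fixed cost: VC = 96q - 30q^2 + 3q^3. Then AVC = 96 - 30q + 3q^2 and MC = 96 - 60q + 9q^2.
AVC is minimized where dAVC/dq = -30 + 6q = 0, at q = 5; min AVC = 96 - 30·5 + 3·5^2 = $21.
Because $285 ≥ $21, revenue can cover variable cost; the firm operates.
Solving P = MC: -189 - 60q + 9q^2 = 0 ⇒ q = -7/3 or 9. On the upward-sloping branch, q* = 9.
Check: AVC at q = 9 is $69 ≤ P, so revenue covers variable cost.
Profit = P·q − TC = 285·9 − 701 = $1864.

Produce at q = 9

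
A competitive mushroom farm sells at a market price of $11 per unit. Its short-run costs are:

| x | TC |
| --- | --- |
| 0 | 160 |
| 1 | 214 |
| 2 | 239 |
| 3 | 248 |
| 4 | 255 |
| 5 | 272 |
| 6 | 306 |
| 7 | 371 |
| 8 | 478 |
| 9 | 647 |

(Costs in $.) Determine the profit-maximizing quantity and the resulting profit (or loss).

x = 0 (shut down); profit = -$160

Profit at each row (π = 11x − TC): x=0: -160; x=1: -203; x=2: -217; x=3: -215; x=4: -211; x=5: -217; x=6: -240; x=7: -294; x=8: -390; x=9: -548.
Profit is highest at x = 0. Equivalently, the lowest AVC in the table is 112/5 ≈ $22.40 at x = 5, and P = $11 falls below it — price never covers variable cost, so the firm shuts down and loses only its fixed cost.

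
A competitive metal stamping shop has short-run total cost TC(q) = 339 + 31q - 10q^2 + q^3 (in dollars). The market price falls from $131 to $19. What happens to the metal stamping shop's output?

MC = 31 - 20q + 3q^2; the shutdown threshold is min AVC = $6 (at q = 5).
At P = $131 ≥ min AVC, set P = MC on the rising branch: q = 10.
At P = $19 ≥ min AVC, set P = MC: q = 6. The firm stays open but cuts output.

Output falls from 10 to 6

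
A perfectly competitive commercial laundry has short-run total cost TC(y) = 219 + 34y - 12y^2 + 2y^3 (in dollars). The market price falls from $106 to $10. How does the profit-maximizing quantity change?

AVC = 34 - 12y + 2y^2, minimized at y = 3 where min AVC = $16. MC = 34 - 24y + 6y^2.
With P = $106 above the shutdown price, P = MC gives y = 6.
At P = $10 < min AVC = $16, price no longer covers variable cost at any output, so the firm shuts down: y = 0.

Output falls from 6 to 0 (the firm shuts down)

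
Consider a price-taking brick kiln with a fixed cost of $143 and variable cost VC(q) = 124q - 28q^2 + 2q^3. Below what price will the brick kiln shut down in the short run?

$26 per unit

The firm shuts down when price falls below the minimum of average variable cost. AVC = VC/q = 124 - 28q + 2q^2.
At the minimum of AVC, MC = AVC. MC = 124 - 56q + 6q^2; setting MC = AVC gives 4q^2 - 28q = 0, so q = 7. min AVC = 26.
For P < $26 the firm produces nothing.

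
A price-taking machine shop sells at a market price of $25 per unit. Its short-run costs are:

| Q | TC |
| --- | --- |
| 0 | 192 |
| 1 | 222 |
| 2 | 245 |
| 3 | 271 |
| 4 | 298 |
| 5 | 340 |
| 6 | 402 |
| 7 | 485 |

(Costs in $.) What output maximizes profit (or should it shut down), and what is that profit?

Q = 0 (shut down); profit = -$192

Compute π = P·Q − TC at each output: Q=0: -192; Q=1: -197; Q=2: -195; Q=3: -196; Q=4: -198; Q=5: -215; Q=6: -252; Q=7: -310.
Profit is highest at Q = 0. Equivalently, the lowest AVC in the table is 79/3 ≈ $26.33 at Q = 3, and P = $25 falls below it — price never covers variable cost, so the firm shuts down and loses only its fixed cost.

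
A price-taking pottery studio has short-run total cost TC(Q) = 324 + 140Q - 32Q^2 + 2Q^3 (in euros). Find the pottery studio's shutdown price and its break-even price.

AVC = 140 - 32Q + 2Q^2; minimized at Q = 8, giving min AVC = €12. That is the shutdown price.
ATC = 324/Q + 140 - 32Q + 2Q^2. Setting dATC/dQ = −324/Q^2 − 32 + 4Q = 0 gives Q = 9 (since 4·9^3 − 32·9^2 = 324).
min ATC = 324/9 + 140 − 32·9 + 2·9^2 = €50. That is the break-even price.
Between these two prices the firm operates at a loss; above €50 it earns a profit.

Shutdown price = €12; break-even price = €50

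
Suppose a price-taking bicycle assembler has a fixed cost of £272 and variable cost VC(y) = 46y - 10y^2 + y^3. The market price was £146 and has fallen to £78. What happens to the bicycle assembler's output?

Output falls from 10 to 8

AVC = 46 - 10y + y^2, minimized at y = 5 where min AVC = £21. MC = 46 - 20y + 3y^2.
With P = £146 above the shutdown price, P = MC gives y = 10.
At P = £78 ≥ min AVC, set P = MC: y = 8. The firm stays open but cuts output.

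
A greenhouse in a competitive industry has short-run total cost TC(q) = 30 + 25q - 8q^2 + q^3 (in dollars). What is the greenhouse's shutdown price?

$9 per unit

The shutdown price is the minimum of AVC. VC = 25q - 8q^2 + q^3, so AVC = 25 - 8q + q^2.
At the minimum of AVC, MC = AVC. MC = 25 - 16q + 3q^2; setting MC = AVC gives 2q^2 - 8q = 0, so q = 4. min AVC = 9.
For P < $9 the firm produces nothing.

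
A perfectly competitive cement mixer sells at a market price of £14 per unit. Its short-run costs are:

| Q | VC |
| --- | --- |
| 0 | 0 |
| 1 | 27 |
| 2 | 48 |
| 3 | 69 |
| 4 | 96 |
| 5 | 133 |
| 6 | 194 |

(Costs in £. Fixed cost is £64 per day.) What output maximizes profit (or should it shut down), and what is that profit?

Tabulate TR − TC: Q=0: -64; Q=1: -77; Q=2: -84; Q=3: -91; Q=4: -104; Q=5: -127; Q=6: -174.
Profit is highest at Q = 0. Equivalently, the lowest AVC in the table is 69/3 ≈ £23 at Q = 3, and P = £14 falls below it — price never covers variable cost, so the firm shuts down and loses only its fixed cost.

Q = 0 (shut down); profit = -£64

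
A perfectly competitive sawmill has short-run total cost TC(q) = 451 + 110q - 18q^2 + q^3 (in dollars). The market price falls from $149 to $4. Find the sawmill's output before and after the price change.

Output falls from 13 to 0 (the firm shuts down)

MC = 110 - 36q + 3q^2; the shutdown threshold is min AVC = $29 (at q = 9).
At P = $149 ≥ min AVC, set P = MC on the rising branch: q = 13.
At P = $4 < min AVC = $29, price no longer covers variable cost at any output, so the firm shuts down: q = 0.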